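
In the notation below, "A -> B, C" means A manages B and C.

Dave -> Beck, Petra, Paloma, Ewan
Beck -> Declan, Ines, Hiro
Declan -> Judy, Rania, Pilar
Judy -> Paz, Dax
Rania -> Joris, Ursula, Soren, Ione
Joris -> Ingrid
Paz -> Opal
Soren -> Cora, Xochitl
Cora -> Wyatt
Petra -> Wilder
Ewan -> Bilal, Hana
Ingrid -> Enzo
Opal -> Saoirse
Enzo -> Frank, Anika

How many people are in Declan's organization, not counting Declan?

Declan directly manages Judy, Rania, Pilar. Under Judy: Dax, Paz, Opal, Saoirse (4). Under Rania: Ione, Soren, Xochitl, Cora, Wyatt, Ursula, Joris, Ingrid, Enzo, Anika, Frank (11). Pilar has no reports. So Declan's organization is 3 direct reports plus everyone under them: 5 + 12 + 1 = 18.

18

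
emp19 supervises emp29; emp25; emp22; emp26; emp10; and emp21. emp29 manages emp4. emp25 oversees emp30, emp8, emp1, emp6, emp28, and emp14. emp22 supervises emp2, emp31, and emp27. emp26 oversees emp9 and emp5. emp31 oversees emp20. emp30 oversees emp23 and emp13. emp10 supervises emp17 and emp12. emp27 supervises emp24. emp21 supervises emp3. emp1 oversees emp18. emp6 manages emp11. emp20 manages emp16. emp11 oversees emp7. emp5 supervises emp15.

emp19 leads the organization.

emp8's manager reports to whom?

emp8 reports to emp25, and emp25 reports to emp19. So emp8's skip-level manager is emp19.

emp19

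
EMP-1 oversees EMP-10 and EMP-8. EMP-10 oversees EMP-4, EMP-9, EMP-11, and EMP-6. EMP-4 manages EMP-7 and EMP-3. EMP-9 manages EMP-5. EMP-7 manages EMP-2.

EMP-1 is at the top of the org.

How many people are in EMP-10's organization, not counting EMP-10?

EMP-10 directly manages EMP-4, EMP-9, EMP-11, EMP-6. Under EMP-4: EMP-3, EMP-7, EMP-2 (3). Under EMP-9: EMP-5 (1). EMP-11 has no reports. EMP-6 has no reports. So EMP-10's organization is 4 direct reports plus everyone under them: 4 + 2 + 1 + 1 = 8.

8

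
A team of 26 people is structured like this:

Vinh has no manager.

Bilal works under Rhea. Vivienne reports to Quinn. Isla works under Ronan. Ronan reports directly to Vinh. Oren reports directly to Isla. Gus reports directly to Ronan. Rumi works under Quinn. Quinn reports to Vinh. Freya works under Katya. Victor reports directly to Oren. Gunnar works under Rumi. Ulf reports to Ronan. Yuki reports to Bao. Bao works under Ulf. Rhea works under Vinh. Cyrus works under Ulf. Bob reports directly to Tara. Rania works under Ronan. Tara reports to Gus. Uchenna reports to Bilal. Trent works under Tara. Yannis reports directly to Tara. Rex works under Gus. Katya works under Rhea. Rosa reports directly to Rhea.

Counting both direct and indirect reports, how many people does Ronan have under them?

Ronan directly manages Gus, Isla, Ulf, Rania. Under Gus: Rex, Tara, Bob, Trent, Yannis (5). Under Isla: Oren, Victor (2). Under Ulf: Cyrus, Bao, Yuki (3). Rania has no reports. So Ronan's organization is 4 direct reports plus everyone under them: 6 + 3 + 4 + 1 = 14.

14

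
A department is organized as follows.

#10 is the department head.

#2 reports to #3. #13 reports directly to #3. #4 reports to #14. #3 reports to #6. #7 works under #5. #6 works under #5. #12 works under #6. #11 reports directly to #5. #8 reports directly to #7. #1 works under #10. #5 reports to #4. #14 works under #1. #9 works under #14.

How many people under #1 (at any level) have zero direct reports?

The people in #1's organization with no one reporting to them are #11, #8, #12, #13, #2, #9. That is 6.

6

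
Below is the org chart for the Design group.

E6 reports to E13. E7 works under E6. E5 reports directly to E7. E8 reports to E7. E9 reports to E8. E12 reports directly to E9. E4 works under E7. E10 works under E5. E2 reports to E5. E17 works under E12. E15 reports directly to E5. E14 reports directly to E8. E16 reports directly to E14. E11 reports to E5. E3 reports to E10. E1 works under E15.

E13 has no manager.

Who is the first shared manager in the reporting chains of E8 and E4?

E8's chain of managers is E7, E6, E13. E4's chain of managers is E7, E6, E13. The first manager that appears in both chains is E7.

E7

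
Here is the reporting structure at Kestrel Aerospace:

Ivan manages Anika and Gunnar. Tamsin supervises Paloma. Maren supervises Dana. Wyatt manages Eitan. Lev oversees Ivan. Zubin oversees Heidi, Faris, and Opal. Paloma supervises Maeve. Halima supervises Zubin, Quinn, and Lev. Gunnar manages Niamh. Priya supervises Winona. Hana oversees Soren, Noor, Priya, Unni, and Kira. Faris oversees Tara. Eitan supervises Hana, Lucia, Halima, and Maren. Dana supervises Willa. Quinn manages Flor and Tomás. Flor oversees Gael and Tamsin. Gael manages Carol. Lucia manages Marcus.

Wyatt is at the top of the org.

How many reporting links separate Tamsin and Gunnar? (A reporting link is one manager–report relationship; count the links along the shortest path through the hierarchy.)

Tamsin is 3 levels below Halima, and Gunnar is 3 levels below Halima (their lowest common manager). The shortest path runs up from Tamsin to Halima and back down to Gunnar: 3 + 3 = 6 links.

6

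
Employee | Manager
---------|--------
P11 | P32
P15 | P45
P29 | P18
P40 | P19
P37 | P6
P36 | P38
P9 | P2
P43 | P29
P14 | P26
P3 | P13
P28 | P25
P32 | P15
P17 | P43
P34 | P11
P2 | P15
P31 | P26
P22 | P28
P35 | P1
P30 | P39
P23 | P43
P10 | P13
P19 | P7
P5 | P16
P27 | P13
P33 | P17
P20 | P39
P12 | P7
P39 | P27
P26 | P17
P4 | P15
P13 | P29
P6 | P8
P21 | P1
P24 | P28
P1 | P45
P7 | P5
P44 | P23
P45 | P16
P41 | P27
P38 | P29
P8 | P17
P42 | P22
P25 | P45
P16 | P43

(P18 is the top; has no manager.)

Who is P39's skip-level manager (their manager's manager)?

P13

P39 reports to P27, and P27 reports to P13. So P39's skip-level manager is P13.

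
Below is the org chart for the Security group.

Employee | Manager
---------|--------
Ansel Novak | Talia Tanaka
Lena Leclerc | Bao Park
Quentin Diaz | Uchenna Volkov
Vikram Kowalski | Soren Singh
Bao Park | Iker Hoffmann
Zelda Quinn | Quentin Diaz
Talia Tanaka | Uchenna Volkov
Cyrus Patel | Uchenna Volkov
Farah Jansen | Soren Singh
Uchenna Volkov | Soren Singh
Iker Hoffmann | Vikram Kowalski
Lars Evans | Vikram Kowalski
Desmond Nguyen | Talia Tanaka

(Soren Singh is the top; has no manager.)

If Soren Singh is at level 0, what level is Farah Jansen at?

Chain from Farah Jansen up to Soren Singh: Farah Jansen → Soren Singh. That is 1 step up, so Farah Jansen is 1 level below Soren Singh.

1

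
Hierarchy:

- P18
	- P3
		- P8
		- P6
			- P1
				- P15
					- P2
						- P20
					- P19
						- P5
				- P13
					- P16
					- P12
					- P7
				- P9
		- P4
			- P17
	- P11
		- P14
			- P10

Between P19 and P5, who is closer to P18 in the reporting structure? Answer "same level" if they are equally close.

P19

P19 is 5 levels below P18; P5 is 6. P19 is higher.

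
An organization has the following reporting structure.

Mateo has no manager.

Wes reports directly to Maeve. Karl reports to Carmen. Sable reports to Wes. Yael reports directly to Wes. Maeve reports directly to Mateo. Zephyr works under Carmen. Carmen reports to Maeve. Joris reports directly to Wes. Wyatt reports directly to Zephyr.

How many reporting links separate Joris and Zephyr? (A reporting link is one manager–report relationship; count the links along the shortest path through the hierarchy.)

4

Joris is 2 levels below Maeve, and Zephyr is 2 levels below Maeve (their lowest common manager). The shortest path runs up from Joris to Maeve and back down to Zephyr: 2 + 2 = 4 links.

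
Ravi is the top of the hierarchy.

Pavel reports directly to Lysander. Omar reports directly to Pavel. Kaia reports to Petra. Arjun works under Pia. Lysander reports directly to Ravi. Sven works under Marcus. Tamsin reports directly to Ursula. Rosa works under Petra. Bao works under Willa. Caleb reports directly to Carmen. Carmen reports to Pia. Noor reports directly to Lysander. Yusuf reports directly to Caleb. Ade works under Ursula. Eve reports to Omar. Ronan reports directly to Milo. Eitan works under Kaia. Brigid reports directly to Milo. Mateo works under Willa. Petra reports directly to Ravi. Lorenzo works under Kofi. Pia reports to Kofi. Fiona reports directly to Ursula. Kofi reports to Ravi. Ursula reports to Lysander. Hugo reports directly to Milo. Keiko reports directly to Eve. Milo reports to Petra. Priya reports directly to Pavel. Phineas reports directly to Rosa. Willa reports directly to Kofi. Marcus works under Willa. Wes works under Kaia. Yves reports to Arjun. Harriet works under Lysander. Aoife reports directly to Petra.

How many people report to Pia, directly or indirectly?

Pia directly manages Arjun, Carmen. Under Arjun: Yves (1). Under Carmen: Caleb, Yusuf (2). So Pia's organization is 2 direct reports plus everyone under them: 2 + 3 = 5.

5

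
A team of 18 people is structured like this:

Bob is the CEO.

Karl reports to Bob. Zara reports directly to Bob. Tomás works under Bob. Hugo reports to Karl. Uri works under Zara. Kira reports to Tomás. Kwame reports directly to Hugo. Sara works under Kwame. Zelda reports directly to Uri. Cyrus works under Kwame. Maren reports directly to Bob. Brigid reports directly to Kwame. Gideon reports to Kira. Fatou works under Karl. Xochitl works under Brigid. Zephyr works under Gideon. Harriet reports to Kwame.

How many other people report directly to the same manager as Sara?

Sara reports to Kwame. Kwame's other direct reports are Cyrus, Brigid, Harriet — 3 peers.

3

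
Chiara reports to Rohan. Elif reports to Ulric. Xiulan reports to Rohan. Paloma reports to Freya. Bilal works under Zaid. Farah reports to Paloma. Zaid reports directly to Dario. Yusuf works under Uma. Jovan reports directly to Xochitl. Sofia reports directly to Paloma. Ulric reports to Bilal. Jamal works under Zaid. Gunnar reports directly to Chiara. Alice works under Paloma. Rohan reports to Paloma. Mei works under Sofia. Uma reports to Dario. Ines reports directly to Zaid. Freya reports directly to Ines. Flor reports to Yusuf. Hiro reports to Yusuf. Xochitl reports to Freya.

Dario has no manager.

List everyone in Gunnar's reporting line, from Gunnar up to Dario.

Gunnar reports to Chiara. Chiara reports to Rohan. Rohan reports to Paloma. Paloma reports to Freya. Freya reports to Ines. Ines reports to Zaid. Zaid reports to Dario. Dario is at the top.

Gunnar -> Chiara -> Rohan -> Paloma -> Freya -> Ines -> Zaid -> Dario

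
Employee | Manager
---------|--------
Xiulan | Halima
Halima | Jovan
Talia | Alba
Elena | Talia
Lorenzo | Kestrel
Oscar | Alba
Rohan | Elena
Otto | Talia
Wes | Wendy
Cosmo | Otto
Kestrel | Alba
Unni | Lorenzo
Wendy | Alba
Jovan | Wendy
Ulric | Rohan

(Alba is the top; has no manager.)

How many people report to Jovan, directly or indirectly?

2

Jovan directly manages Halima. Under Halima: Xiulan (1). That's 2 in total.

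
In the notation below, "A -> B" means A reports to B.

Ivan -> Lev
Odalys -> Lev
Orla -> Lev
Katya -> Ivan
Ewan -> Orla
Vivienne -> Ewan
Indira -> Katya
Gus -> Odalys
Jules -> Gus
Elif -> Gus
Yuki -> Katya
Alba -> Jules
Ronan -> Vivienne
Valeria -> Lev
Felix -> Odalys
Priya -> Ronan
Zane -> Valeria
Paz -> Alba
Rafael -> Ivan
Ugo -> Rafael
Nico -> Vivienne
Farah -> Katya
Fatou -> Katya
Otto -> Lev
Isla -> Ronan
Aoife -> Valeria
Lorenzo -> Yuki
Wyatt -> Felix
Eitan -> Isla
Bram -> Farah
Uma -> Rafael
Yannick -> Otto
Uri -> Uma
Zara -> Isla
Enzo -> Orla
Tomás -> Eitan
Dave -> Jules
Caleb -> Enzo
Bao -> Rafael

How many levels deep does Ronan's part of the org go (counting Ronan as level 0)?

3

The longest chain under Ronan runs Ronan → Isla → Eitan → Tomás, which is 3 levels below Ronan.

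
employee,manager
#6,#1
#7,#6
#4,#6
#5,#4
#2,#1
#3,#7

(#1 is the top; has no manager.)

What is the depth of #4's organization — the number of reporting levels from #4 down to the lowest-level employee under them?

The longest chain under #4 runs #4 → #5, which is 1 level below #4.

1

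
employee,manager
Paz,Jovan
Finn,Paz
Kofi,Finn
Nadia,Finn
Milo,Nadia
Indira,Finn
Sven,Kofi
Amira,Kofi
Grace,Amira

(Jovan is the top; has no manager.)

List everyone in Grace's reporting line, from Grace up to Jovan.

Grace -> Amira -> Kofi -> Finn -> Paz -> Jovan

Grace reports to Amira. Amira reports to Kofi. Kofi reports to Finn. Finn reports to Paz. Paz reports to Jovan. Jovan is at the top.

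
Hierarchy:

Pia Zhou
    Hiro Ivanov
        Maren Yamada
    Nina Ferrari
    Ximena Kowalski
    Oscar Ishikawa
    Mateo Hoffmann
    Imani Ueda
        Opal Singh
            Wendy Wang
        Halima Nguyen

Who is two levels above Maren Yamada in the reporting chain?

Maren Yamada reports to Hiro Ivanov, and Hiro Ivanov reports to Pia Zhou. So Maren Yamada's skip-level manager is Pia Zhou.

Pia Zhou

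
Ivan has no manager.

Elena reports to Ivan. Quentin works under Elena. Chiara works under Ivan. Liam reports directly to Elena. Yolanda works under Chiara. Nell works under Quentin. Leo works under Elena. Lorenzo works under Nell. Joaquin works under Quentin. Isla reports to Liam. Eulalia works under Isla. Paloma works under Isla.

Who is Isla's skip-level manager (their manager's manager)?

Isla reports to Liam, and Liam reports to Elena. So Isla's skip-level manager is Elena.

Elena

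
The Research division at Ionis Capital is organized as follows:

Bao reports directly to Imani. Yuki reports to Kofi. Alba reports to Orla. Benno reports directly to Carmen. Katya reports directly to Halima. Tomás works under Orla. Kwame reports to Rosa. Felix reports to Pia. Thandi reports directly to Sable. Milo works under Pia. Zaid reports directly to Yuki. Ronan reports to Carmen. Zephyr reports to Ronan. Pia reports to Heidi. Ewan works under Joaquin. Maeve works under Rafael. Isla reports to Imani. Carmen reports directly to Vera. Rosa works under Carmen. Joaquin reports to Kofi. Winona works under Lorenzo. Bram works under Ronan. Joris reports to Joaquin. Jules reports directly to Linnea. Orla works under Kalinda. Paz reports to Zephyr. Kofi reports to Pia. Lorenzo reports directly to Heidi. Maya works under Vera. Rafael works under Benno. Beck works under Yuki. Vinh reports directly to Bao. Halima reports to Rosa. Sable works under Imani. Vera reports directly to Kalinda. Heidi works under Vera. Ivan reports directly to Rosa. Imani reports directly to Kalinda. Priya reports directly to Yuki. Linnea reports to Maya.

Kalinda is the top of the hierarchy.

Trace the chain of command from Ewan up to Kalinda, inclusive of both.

Ewan reports to Joaquin. Joaquin reports to Kofi. Kofi reports to Pia. Pia reports to Heidi. Heidi reports to Vera. Vera reports to Kalinda. Kalinda is at the top.

Ewan -> Joaquin -> Kofi -> Pia -> Heidi -> Vera -> Kalinda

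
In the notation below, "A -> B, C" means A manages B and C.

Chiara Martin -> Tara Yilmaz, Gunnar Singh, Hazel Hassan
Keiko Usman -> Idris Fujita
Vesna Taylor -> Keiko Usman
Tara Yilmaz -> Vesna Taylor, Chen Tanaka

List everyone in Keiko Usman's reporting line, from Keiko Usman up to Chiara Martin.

Keiko Usman -> Vesna Taylor -> Tara Yilmaz -> Chiara Martin

Keiko Usman reports to Vesna Taylor. Vesna Taylor reports to Tara Yilmaz. Tara Yilmaz reports to Chiara Martin. Chiara Martin is at the top.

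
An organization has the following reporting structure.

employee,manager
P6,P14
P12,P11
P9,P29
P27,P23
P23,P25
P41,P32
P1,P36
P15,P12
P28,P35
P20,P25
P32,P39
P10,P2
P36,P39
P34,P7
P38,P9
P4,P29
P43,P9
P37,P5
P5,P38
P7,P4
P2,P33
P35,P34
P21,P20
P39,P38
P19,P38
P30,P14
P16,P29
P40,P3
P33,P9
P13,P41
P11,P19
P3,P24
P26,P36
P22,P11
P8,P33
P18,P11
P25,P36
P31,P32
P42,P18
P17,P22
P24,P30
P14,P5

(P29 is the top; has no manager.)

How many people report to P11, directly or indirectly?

6

P11 directly manages P18, P12, P22. Under P18: P42 (1). Under P12: P15 (1). Under P22: P17 (1). So P11's organization is 3 direct reports plus everyone under them: 2 + 2 + 2 = 6.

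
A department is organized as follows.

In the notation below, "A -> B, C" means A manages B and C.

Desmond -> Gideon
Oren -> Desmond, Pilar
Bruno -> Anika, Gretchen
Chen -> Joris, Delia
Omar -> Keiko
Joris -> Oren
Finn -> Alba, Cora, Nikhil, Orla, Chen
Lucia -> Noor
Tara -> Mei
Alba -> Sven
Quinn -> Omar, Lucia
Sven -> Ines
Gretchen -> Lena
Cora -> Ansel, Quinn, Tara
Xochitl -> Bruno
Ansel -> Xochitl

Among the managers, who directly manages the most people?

Direct-report counts: Finn has 5; Chen has 2; Joris has 1; Oren has 2; Desmond has 1; Cora has 3; Tara has 1; Quinn has 2; Lucia has 1; Omar has 1; Ansel has 1; Xochitl has 1; Bruno has 2; Gretchen has 1; Alba has 1; Sven has 1. The largest is 5, held by Finn.

Finn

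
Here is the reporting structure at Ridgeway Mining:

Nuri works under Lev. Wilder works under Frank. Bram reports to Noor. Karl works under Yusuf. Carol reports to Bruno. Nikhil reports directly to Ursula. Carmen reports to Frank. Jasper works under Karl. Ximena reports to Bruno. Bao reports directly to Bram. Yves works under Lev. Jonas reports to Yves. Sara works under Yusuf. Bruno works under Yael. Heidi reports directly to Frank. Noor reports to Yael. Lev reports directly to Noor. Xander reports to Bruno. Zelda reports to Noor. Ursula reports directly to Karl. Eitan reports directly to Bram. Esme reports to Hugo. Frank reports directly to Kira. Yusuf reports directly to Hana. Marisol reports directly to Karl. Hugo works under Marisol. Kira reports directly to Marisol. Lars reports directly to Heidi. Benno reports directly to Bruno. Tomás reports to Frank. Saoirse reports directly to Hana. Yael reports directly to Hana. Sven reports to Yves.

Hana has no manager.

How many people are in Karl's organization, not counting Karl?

Karl directly manages Marisol, Jasper, Ursula. Under Marisol: Hugo, Esme, Kira, Frank, Wilder, Tomás, Carmen, Heidi, Lars (9). Jasper has no reports. Under Ursula: Nikhil (1). So Karl's organization is 3 direct reports plus everyone under them: 10 + 1 + 2 = 13.

13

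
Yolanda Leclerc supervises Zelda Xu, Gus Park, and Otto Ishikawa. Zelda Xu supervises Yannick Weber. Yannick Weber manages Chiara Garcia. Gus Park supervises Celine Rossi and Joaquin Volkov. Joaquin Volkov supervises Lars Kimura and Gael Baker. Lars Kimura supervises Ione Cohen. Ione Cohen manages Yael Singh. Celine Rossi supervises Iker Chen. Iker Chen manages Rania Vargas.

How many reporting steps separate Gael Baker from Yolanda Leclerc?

3

Chain from Gael Baker up to Yolanda Leclerc: Gael Baker → Joaquin Volkov → Gus Park → Yolanda Leclerc. That is 3 steps up, so Gael Baker is 3 levels below Yolanda Leclerc.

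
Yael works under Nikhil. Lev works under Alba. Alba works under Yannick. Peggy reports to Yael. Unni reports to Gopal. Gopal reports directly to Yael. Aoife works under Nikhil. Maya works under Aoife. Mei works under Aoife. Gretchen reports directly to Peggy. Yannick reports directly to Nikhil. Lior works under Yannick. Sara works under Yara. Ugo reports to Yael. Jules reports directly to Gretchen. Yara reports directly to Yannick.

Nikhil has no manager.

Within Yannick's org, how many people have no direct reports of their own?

3

The people in Yannick's organization with no one reporting to them are Sara, Lev, Lior. That is 3.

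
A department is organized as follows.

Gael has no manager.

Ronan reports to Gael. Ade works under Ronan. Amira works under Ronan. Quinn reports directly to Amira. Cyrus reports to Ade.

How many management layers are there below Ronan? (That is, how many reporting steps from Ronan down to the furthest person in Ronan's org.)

2

The longest chain under Ronan runs Ronan → Amira → Quinn, which is 2 levels below Ronan.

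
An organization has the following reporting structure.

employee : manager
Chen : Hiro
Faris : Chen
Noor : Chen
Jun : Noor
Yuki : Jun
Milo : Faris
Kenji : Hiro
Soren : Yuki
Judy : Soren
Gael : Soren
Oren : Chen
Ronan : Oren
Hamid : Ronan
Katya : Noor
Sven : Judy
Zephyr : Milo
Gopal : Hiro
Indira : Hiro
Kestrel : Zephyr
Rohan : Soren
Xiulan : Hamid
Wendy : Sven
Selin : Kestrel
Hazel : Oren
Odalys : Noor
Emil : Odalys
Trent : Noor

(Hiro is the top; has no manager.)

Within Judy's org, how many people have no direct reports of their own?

1

The only person in Judy's organization with no one reporting to them is Wendy. That is 1.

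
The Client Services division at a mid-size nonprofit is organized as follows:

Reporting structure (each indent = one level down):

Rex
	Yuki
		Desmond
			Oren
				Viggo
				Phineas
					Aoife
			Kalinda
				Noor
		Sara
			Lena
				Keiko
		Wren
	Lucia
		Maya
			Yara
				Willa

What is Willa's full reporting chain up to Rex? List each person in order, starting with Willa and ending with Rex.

Willa -> Yara -> Maya -> Lucia -> Rex

Willa reports to Yara. Yara reports to Maya. Maya reports to Lucia. Lucia reports to Rex. Rex is at the top.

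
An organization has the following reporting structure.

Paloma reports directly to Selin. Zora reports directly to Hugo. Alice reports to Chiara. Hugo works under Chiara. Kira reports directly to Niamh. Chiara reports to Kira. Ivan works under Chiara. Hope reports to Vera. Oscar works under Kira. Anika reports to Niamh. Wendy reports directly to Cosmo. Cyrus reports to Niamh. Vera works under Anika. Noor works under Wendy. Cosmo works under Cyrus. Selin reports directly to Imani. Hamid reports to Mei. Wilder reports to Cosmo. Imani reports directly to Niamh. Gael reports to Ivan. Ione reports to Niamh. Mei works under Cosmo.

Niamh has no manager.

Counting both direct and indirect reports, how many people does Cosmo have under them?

Cosmo directly manages Wendy, Mei, Wilder. Under Wendy: Noor (1). Under Mei: Hamid (1). Wilder has no reports. So Cosmo's organization is 3 direct reports plus everyone under them: 2 + 2 + 1 = 5.

5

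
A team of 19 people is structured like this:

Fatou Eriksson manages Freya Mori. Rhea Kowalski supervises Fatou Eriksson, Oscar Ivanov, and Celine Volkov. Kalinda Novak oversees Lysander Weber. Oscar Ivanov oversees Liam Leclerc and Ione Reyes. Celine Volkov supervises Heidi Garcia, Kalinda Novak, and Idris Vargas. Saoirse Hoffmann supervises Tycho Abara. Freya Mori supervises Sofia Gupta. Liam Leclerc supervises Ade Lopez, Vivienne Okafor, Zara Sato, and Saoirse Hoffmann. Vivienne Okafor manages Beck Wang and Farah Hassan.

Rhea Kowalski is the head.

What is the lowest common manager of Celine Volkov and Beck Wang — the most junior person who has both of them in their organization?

Rhea Kowalski

Celine Volkov's chain of managers is Rhea Kowalski. Beck Wang's chain of managers is Vivienne Okafor, Liam Leclerc, Oscar Ivanov, Rhea Kowalski. The first manager that appears in both chains is Rhea Kowalski.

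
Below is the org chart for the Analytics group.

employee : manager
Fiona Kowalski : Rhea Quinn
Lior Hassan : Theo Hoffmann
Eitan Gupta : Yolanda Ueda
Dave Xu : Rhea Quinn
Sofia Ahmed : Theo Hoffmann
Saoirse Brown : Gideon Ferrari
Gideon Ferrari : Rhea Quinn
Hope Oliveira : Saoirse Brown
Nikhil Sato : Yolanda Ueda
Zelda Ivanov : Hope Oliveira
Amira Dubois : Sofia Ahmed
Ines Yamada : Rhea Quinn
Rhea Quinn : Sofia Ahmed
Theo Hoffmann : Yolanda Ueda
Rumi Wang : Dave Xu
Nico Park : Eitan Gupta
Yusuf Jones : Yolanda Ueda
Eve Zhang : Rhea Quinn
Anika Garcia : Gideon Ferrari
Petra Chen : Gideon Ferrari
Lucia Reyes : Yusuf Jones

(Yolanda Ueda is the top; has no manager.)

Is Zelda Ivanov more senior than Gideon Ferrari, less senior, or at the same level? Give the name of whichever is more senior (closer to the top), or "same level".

Gideon Ferrari

Zelda Ivanov is 7 levels below Yolanda Ueda; Gideon Ferrari is 4. Gideon Ferrari is higher.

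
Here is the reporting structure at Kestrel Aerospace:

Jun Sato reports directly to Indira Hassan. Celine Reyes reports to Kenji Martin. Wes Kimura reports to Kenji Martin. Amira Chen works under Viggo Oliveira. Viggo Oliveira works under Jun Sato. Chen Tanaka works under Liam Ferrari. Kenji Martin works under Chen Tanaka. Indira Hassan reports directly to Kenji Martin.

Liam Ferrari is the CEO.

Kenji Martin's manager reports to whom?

Liam Ferrari

Kenji Martin reports to Chen Tanaka, and Chen Tanaka reports to Liam Ferrari. So Kenji Martin's skip-level manager is Liam Ferrari.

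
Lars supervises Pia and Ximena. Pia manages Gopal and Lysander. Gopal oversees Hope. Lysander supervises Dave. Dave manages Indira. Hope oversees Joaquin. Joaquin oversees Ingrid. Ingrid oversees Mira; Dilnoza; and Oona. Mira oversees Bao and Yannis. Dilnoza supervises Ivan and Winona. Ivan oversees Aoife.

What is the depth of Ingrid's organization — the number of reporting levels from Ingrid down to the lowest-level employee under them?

3

The longest chain under Ingrid runs Ingrid → Dilnoza → Ivan → Aoife, which is 3 levels below Ingrid.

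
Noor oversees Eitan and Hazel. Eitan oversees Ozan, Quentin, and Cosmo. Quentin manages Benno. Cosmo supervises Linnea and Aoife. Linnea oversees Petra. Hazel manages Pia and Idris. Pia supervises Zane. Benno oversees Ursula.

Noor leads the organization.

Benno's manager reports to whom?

Benno reports to Quentin, and Quentin reports to Eitan. So Benno's skip-level manager is Eitan.

Eitan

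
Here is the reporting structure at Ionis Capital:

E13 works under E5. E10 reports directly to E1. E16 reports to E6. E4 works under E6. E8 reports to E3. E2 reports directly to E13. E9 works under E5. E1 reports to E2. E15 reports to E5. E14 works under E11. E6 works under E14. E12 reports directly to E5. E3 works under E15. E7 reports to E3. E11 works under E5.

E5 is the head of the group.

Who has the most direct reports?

E5

Direct-report counts: E5 has 5; E15 has 1; E3 has 2; E11 has 1; E14 has 1; E6 has 2; E13 has 1; E2 has 1; E1 has 1. The largest is 5, held by E5.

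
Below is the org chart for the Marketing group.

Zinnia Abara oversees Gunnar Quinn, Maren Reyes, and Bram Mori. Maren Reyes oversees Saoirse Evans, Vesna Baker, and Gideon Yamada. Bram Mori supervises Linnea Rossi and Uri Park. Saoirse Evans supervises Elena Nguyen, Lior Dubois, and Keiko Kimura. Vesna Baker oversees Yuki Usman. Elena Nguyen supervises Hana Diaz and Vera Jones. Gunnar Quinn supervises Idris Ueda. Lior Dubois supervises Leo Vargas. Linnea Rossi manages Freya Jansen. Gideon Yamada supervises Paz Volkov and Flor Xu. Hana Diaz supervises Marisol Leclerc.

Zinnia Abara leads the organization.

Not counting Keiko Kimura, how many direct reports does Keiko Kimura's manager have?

2

Keiko Kimura reports to Saoirse Evans. Saoirse Evans's other direct reports are Elena Nguyen, Lior Dubois — 2 peers.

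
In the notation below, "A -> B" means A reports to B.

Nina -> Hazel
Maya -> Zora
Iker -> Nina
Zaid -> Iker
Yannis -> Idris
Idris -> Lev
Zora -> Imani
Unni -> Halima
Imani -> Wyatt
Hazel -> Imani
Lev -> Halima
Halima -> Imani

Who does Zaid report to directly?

Zaid reports directly to Iker.

Iker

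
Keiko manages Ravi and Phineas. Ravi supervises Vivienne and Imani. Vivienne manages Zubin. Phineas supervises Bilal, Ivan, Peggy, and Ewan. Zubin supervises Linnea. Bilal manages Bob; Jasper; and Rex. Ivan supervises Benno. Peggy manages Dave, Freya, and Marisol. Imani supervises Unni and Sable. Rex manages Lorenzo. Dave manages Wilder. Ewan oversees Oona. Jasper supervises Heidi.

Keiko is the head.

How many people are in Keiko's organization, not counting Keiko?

Keiko directly manages Ravi, Phineas. Under Ravi: Imani, Sable, Unni, Vivienne, Zubin, Linnea (6). Under Phineas: Ewan, Oona, Peggy, Marisol, Freya, Dave, Wilder, Ivan, Benno, Bilal, Bob, Jasper, Heidi, Rex, Lorenzo (15). So Keiko's organization is 2 direct reports plus everyone under them: 7 + 16 = 23.

23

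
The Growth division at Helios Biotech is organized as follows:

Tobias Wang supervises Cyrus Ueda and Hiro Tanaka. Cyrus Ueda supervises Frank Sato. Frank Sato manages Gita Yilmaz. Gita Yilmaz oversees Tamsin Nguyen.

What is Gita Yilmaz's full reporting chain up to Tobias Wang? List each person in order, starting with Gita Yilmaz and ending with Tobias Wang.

Gita Yilmaz reports to Frank Sato. Frank Sato reports to Cyrus Ueda. Cyrus Ueda reports to Tobias Wang. Tobias Wang is at the top.

Gita Yilmaz -> Frank Sato -> Cyrus Ueda -> Tobias Wang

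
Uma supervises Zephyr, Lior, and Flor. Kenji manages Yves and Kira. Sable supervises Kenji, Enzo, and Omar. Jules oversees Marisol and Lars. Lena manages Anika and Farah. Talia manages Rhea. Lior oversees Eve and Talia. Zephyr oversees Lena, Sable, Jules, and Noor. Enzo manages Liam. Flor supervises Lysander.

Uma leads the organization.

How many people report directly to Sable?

Sable directly manages Kenji, Enzo, Omar. That is 3 direct reports.

3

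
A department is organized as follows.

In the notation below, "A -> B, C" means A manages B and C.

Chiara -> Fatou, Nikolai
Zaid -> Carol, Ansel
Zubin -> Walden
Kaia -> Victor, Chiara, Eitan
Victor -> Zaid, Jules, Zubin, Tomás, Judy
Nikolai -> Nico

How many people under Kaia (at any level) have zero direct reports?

9

The people in Kaia's organization with no one reporting to them are Eitan, Nico, Fatou, Judy, Tomás, Walden, Jules, Ansel, Carol. That is 9.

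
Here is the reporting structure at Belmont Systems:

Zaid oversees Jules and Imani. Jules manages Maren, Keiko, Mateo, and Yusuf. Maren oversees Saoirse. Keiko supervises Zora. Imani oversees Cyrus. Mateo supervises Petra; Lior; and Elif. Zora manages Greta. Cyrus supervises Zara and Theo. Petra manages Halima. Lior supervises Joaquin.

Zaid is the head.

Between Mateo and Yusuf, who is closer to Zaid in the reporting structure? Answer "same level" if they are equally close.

Both Mateo and Yusuf are 2 levels below Zaid.

same level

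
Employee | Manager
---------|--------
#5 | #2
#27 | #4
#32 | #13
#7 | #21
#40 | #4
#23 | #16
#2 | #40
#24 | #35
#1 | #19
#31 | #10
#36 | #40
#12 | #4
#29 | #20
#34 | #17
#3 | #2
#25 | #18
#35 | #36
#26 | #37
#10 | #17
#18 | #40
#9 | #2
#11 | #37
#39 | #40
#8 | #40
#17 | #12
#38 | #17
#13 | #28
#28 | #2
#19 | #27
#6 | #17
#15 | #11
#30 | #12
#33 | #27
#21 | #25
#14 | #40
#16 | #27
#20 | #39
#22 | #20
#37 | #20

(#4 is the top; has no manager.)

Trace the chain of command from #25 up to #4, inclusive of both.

#25 -> #18 -> #40 -> #4

#25 reports to #18. #18 reports to #40. #40 reports to #4. #4 is at the top.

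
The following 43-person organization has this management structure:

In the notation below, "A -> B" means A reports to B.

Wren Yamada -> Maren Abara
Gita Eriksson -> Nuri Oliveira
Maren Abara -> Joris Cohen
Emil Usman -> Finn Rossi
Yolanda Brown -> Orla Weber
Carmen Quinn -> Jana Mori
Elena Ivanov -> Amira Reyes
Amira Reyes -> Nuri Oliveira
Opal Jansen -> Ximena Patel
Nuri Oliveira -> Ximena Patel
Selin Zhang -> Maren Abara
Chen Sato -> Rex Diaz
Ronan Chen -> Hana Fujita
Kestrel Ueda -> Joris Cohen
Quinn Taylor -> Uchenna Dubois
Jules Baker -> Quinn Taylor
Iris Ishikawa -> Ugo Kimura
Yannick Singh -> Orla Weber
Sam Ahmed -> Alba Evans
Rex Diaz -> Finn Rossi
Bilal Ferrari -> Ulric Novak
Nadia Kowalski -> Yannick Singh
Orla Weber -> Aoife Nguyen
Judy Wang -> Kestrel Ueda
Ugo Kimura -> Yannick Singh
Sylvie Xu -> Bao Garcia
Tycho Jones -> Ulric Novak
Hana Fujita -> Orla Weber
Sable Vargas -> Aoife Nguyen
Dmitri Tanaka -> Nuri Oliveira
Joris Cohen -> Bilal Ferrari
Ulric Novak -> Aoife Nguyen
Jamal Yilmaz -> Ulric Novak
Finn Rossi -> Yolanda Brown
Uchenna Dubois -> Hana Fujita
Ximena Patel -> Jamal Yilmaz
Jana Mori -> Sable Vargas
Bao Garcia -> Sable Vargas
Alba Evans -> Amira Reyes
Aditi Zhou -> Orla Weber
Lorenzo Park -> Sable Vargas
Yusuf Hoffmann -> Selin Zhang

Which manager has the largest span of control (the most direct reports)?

Orla Weber

Direct-report counts: Aoife Nguyen has 3; Sable Vargas has 3; Bao Garcia has 1; Jana Mori has 1; Orla Weber has 4; Yolanda Brown has 1; Finn Rossi has 2; Rex Diaz has 1; Yannick Singh has 2; Ugo Kimura has 1; Hana Fujita has 2; Uchenna Dubois has 1; Quinn Taylor has 1; Ulric Novak has 3; Bilal Ferrari has 1; Joris Cohen has 2; Maren Abara has 2; Selin Zhang has 1; Kestrel Ueda has 1; Jamal Yilmaz has 1; Ximena Patel has 2; Nuri Oliveira has 3; Amira Reyes has 2; Alba Evans has 1. The largest is 4, held by Orla Weber.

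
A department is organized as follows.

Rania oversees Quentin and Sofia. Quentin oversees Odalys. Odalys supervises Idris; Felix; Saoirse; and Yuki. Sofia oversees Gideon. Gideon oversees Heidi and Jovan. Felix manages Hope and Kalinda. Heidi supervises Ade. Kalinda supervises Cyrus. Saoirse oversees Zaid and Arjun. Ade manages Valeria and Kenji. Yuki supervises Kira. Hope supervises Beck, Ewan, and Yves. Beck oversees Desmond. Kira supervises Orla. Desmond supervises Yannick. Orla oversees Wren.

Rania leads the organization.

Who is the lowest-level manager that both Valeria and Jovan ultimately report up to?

Gideon

Valeria's chain of managers is Ade, Heidi, Gideon, Sofia, Rania. Jovan's chain of managers is Gideon, Sofia, Rania. The first manager that appears in both chains is Gideon.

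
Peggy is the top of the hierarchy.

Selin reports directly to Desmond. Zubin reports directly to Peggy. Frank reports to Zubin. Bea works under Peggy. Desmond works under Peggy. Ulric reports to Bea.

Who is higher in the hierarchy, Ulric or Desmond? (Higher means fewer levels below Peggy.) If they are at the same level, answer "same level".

Ulric is 2 levels below Peggy; Desmond is 1. Desmond is higher.

Desmond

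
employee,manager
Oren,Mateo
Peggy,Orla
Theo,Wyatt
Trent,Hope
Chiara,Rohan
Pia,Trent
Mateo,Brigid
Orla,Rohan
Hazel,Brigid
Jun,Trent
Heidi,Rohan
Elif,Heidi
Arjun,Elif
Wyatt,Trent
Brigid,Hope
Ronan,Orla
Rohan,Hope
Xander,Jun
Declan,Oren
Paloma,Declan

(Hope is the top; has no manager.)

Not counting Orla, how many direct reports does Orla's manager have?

Orla reports to Rohan. Rohan's other direct reports are Heidi, Chiara — 2 peers.

2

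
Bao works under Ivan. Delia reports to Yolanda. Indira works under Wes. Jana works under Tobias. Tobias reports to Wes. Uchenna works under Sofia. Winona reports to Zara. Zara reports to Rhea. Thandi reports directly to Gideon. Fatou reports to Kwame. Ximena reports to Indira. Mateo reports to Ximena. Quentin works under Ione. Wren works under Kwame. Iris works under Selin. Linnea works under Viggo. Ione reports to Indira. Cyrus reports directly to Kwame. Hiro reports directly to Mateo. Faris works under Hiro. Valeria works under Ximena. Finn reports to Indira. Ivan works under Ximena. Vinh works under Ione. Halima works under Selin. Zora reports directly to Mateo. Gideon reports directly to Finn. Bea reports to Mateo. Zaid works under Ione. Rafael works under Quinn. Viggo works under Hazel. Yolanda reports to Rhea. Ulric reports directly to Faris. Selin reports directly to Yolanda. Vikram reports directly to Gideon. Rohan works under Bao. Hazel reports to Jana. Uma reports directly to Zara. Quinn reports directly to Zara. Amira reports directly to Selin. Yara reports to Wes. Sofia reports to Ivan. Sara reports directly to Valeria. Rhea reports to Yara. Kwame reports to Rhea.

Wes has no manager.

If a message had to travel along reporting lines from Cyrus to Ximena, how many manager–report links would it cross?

Cyrus is 4 levels below Wes, and Ximena is 2 levels below Wes (their lowest common manager). The shortest path runs up from Cyrus to Wes and back down to Ximena: 4 + 2 = 6 links.

6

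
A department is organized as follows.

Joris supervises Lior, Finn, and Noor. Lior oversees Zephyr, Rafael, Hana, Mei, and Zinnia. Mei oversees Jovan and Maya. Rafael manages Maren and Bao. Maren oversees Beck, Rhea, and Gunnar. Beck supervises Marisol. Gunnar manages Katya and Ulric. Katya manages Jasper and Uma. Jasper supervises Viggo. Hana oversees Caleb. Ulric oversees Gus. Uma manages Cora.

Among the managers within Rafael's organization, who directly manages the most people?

Maren

Direct-report counts within Rafael's organization: Rafael has 2; Maren has 3; Gunnar has 2; Ulric has 1; Katya has 2; Uma has 1; Jasper has 1; Beck has 1. The largest is 3, held by Maren.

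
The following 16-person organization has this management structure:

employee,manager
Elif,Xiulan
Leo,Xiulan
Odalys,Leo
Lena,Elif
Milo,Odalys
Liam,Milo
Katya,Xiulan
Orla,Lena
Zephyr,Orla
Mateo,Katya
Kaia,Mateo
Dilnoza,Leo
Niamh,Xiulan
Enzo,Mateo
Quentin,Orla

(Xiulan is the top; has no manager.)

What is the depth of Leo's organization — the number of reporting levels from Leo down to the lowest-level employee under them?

The longest chain under Leo runs Leo → Odalys → Milo → Liam, which is 3 levels below Leo.

3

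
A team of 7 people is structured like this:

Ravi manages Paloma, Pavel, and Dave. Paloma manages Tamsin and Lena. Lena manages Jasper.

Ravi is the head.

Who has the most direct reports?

Ravi

Direct-report counts: Ravi has 3; Paloma has 2; Lena has 1. The largest is 3, held by Ravi.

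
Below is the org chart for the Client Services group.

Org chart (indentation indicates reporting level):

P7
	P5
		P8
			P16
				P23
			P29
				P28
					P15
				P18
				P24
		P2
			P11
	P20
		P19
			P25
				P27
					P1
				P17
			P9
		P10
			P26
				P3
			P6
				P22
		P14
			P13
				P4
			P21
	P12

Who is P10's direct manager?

P10 reports directly to P20.

P20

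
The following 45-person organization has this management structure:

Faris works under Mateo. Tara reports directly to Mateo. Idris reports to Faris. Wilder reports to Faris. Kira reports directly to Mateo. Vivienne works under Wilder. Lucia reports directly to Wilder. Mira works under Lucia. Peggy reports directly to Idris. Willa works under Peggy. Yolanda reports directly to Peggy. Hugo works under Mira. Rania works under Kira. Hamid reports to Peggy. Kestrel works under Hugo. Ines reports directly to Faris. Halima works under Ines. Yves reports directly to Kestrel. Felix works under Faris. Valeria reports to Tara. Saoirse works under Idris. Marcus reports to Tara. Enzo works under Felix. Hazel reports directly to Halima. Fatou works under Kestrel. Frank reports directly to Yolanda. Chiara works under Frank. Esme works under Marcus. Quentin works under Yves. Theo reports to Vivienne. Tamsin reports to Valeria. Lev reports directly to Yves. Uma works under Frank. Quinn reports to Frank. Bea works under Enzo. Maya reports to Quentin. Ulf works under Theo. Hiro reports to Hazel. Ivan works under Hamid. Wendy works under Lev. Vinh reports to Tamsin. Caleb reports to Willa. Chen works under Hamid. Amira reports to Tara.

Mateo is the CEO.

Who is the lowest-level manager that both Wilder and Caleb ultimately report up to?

Faris

Wilder's chain of managers is Faris, Mateo. Caleb's chain of managers is Willa, Peggy, Idris, Faris, Mateo. The first manager that appears in both chains is Faris.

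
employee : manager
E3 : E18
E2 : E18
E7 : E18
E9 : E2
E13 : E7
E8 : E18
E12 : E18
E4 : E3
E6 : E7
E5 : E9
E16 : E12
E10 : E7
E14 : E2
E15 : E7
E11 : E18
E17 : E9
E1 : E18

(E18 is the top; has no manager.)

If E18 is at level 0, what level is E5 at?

3

Chain from E5 up to E18: E5 → E9 → E2 → E18. That is 3 steps up, so E5 is 3 levels below E18.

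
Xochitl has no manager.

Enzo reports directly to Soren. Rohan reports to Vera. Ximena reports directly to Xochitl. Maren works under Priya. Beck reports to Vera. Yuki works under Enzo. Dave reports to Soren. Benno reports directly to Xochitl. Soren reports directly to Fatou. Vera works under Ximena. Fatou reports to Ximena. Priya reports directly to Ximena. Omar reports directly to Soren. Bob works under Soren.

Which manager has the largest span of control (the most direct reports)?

Direct-report counts: Xochitl has 2; Ximena has 3; Priya has 1; Vera has 2; Fatou has 1; Soren has 4; Enzo has 1. The largest is 4, held by Soren.

Soren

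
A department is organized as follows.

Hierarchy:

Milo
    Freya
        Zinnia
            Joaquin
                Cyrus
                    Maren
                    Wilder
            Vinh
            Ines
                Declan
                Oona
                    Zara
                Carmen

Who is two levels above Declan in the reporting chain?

Zinnia

Declan reports to Ines, and Ines reports to Zinnia. So Declan's skip-level manager is Zinnia.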